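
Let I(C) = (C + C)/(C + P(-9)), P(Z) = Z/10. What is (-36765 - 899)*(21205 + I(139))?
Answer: -1103061236640/1381 ≈ -7.9874e+8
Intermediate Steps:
P(Z) = Z/10 (P(Z) = Z*(⅒) = Z/10)
I(C) = 2*C/(-9/10 + C) (I(C) = (C + C)/(C + (⅒)*(-9)) = (2*C)/(C - 9/10) = (2*C)/(-9/10 + C) = 2*C/(-9/10 + C))
(-36765 - 899)*(21205 + I(139)) = (-36765 - 899)*(21205 + 20*139/(-9 + 10*139)) = -37664*(21205 + 20*139/(-9 + 1390)) = -37664*(21205 + 20*139/1381) = -37664*(21205 + 20*139*(1/1381)) = -37664*(21205 + 2780/1381) = -37664*29286885/1381 = -1103061236640/1381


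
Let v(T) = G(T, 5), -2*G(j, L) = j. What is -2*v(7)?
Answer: 7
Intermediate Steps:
G(j, L) = -j/2
v(T) = -T/2
-2*v(7) = -(-1)*7 = -2*(-7/2) = 7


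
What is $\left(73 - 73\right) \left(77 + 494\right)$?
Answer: $0$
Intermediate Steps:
$\left(73 - 73\right) \left(77 + 494\right) = 0 \cdot 571 = 0$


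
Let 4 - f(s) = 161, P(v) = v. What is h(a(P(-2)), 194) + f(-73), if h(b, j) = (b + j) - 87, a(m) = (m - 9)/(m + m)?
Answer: -189/4 ≈ -47.250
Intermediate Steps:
a(m) = (-9 + m)/(2*m) (a(m) = (-9 + m)/((2*m)) = (-9 + m)*(1/(2*m)) = (-9 + m)/(2*m))
h(b, j) = -87 + b + j
f(s) = -157 (f(s) = 4 - 1*161 = 4 - 161 = -157)
h(a(P(-2)), 194) + f(-73) = (-87 + (1/2)*(-9 - 2)/(-2) + 194) - 157 = (-87 + (1/2)*(-1/2)*(-11) + 194) - 157 = (-87 + 11/4 + 194) - 157 = 439/4 - 157 = -189/4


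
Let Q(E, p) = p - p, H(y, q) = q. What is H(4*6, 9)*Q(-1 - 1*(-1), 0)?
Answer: 0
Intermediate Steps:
Q(E, p) = 0
H(4*6, 9)*Q(-1 - 1*(-1), 0) = 9*0 = 0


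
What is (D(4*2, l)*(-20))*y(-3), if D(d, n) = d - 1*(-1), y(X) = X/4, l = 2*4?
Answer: 135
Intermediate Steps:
l = 8
y(X) = X/4 (y(X) = X*(¼) = X/4)
D(d, n) = 1 + d (D(d, n) = d + 1 = 1 + d)
(D(4*2, l)*(-20))*y(-3) = ((1 + 4*2)*(-20))*((¼)*(-3)) = ((1 + 8)*(-20))*(-¾) = (9*(-20))*(-¾) = -180*(-¾) = 135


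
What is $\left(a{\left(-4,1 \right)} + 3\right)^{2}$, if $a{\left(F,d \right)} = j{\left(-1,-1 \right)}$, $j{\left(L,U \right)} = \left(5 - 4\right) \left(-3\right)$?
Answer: $0$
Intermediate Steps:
$j{\left(L,U \right)} = -3$ ($j{\left(L,U \right)} = 1 \left(-3\right) = -3$)
$a{\left(F,d \right)} = -3$
$\left(a{\left(-4,1 \right)} + 3\right)^{2} = \left(-3 + 3\right)^{2} = 0^{2} = 0$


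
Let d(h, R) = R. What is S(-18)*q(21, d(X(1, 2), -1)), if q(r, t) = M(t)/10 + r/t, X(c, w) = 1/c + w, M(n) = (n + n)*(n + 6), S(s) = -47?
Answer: 1034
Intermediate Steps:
M(n) = 2*n*(6 + n) (M(n) = (2*n)*(6 + n) = 2*n*(6 + n))
X(c, w) = w + 1/c
q(r, t) = r/t + t*(6 + t)/5 (q(r, t) = (2*t*(6 + t))/10 + r/t = (2*t*(6 + t))*(1/10) + r/t = t*(6 + t)/5 + r/t = r/t + t*(6 + t)/5)
S(-18)*q(21, d(X(1, 2), -1)) = -47*(21 + (1/5)*(-1)**2*(6 - 1))/(-1) = -(-47)*(21 + (1/5)*1*5) = -(-47)*(21 + 1) = -(-47)*22 = -47*(-22) = 1034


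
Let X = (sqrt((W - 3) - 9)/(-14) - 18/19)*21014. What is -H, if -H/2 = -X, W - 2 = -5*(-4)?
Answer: 39816 + 3002*sqrt(10) ≈ 49309.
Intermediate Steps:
W = 22 (W = 2 - 5*(-4) = 2 + 20 = 22)
X = -19908 - 1501*sqrt(10) (X = (sqrt((22 - 3) - 9)/(-14) - 18/19)*21014 = (sqrt(19 - 9)*(-1/14) - 18*1/19)*21014 = (sqrt(10)*(-1/14) - 18/19)*21014 = (-sqrt(10)/14 - 18/19)*21014 = (-18/19 - sqrt(10)/14)*21014 = -19908 - 1501*sqrt(10) ≈ -24655.)
H = -39816 - 3002*sqrt(10) (H = -(-2)*(-19908 - 1501*sqrt(10)) = -2*(19908 + 1501*sqrt(10)) = -39816 - 3002*sqrt(10) ≈ -49309.)
-H = -(-39816 - 3002*sqrt(10)) = 39816 + 3002*sqrt(10)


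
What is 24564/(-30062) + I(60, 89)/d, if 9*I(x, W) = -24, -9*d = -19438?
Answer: -119549130/146086289 ≈ -0.81835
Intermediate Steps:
d = 19438/9 (d = -⅑*(-19438) = 19438/9 ≈ 2159.8)
I(x, W) = -8/3 (I(x, W) = (⅑)*(-24) = -8/3)
24564/(-30062) + I(60, 89)/d = 24564/(-30062) - 8/(3*19438/9) = 24564*(-1/30062) - 8/3*9/19438 = -12282/15031 - 12/9719 = -119549130/146086289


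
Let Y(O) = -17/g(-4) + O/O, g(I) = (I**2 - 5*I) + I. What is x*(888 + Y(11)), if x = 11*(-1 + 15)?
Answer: 2189187/16 ≈ 1.3682e+5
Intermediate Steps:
g(I) = I**2 - 4*I
x = 154 (x = 11*14 = 154)
Y(O) = 15/32 (Y(O) = -17*(-1/(4*(-4 - 4))) + O/O = -17/((-4*(-8))) + 1 = -17/32 + 1 = 15/32)
x*(888 + Y(11)) = 154*(888 + 15/32) = 154*(28431/32) = 2189187/16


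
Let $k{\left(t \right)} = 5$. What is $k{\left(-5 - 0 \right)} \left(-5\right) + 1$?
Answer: $-24$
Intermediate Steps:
$k{\left(-5 - 0 \right)} \left(-5\right) + 1 = 5 \left(-5\right) + 1 = -25 + 1 = -24$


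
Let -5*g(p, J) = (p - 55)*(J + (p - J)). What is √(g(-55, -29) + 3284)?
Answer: √2074 ≈ 45.541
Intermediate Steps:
g(p, J) = -p*(-55 + p)/5 (g(p, J) = -(p - 55)*(J + (p - J))/5 = -(-55 + p)*p/5 = -p*(-55 + p)/5)
√(g(-55, -29) + 3284) = √((⅕)*(-55)*(55 - 1*(-55)) + 3284) = √((⅕)*(-55)*(55 + 55) + 3284) = √((⅕)*(-55)*110 + 3284) = √(-1210 + 3284) = √2074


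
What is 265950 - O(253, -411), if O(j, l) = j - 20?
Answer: 265717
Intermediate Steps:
O(j, l) = -20 + j
265950 - O(253, -411) = 265950 - (-20 + 253) = 265950 - 1*233 = 265950 - 233 = 265717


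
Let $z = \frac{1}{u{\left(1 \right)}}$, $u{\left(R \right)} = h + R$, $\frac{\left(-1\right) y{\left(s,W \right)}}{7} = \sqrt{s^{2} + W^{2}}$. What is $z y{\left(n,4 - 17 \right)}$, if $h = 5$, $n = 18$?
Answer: $- \frac{7 \sqrt{493}}{6} \approx -25.904$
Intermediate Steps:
$y{\left(s,W \right)} = - 7 \sqrt{W^{2} + s^{2}}$ ($y{\left(s,W \right)} = - 7 \sqrt{s^{2} + W^{2}} = - 7 \sqrt{W^{2} + s^{2}}$)
$u{\left(R \right)} = 5 + R$
$z = \frac{1}{6}$ ($z = \frac{1}{5 + 1} = \frac{1}{6} \approx 0.16667$)
$z y{\left(n,4 - 17 \right)} = \frac{\left(-7\right) \sqrt{\left(4 - 17\right)^{2} + 18^{2}}}{6} = \frac{\left(-7\right) \sqrt{\left(4 - 17\right)^{2} + 324}}{6} = \frac{\left(-7\right) \sqrt{\left(-13\right)^{2} + 324}}{6} = \frac{\left(-7\right) \sqrt{169 + 324}}{6} = \frac{\left(-7\right) \sqrt{493}}{6} = - \frac{7 \sqrt{493}}{6}$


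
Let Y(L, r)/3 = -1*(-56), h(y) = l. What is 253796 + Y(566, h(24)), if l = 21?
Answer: 253964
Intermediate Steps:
h(y) = 21
Y(L, r) = 168 (Y(L, r) = 3*(-1*(-56)) = 3*56 = 168)
253796 + Y(566, h(24)) = 253796 + 168 = 253964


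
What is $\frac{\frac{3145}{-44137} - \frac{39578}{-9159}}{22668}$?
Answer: $\frac{1718049131}{9163556749044} \approx 0.00018749$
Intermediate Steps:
$\frac{\frac{3145}{-44137} - \frac{39578}{-9159}}{22668} = \left(3145 \left(- \frac{1}{44137}\right) - - \frac{39578}{9159}\right) \frac{1}{22668} = \left(- \frac{3145}{44137} + \frac{39578}{9159}\right) \frac{1}{22668} = \frac{1718049131}{404250783} \cdot \frac{1}{22668} = \frac{1718049131}{9163556749044}$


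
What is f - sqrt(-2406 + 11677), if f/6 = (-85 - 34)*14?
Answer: -9996 - sqrt(9271) ≈ -10092.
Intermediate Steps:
f = -9996 (f = 6*((-85 - 34)*14) = 6*(-119*14) = 6*(-1666) = -9996)
f - sqrt(-2406 + 11677) = -9996 - sqrt(-2406 + 11677) = -9996 - sqrt(9271)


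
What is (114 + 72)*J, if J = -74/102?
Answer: -2294/17 ≈ -134.94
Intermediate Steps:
J = -37/51 (J = -74*1/102 = -37/51 ≈ -0.72549)
(114 + 72)*J = (114 + 72)*(-37/51) = 186*(-37/51) = -2294/17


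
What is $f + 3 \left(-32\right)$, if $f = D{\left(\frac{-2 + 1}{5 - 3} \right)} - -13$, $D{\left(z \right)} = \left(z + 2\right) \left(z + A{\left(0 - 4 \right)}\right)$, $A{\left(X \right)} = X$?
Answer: $- \frac{359}{4} \approx -89.75$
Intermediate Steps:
$D{\left(z \right)} = \left(-4 + z\right) \left(2 + z\right)$ ($D{\left(z \right)} = \left(z + 2\right) \left(z + \left(0 - 4\right)\right) = \left(2 + z\right) \left(z + \left(0 - 4\right)\right) = \left(2 + z\right) \left(z - 4\right) = \left(2 + z\right) \left(-4 + z\right) = \left(-4 + z\right) \left(2 + z\right)$)
$f = \frac{25}{4}$ ($f = \left(-8 + \left(\frac{-2 + 1}{5 - 3}\right)^{2} - 2 \frac{-2 + 1}{5 - 3}\right) - -13 = \left(-8 + \left(- \frac{1}{2}\right)^{2} - 2 \left(- \frac{1}{2}\right)\right) + 13 = \left(-8 + \left(\left(-1\right) \frac{1}{2}\right)^{2} - 2 \left(\left(-1\right) \frac{1}{2}\right)\right) + 13 = \left(-8 + \left(- \frac{1}{2}\right)^{2} - -1\right) + 13 = \left(-8 + \frac{1}{4} + 1\right) + 13 = - \frac{27}{4} + 13 = \frac{25}{4} \approx 6.25$)
$f + 3 \left(-32\right) = \frac{25}{4} + 3 \left(-32\right) = \frac{25}{4} - 96 = - \frac{359}{4}$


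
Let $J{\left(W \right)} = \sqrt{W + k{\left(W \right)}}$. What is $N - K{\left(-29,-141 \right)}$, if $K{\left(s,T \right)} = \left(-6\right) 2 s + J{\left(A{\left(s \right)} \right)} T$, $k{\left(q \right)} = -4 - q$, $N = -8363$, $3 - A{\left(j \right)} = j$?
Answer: $-8711 + 282 i \approx -8711.0 + 282.0 i$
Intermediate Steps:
$A{\left(j \right)} = 3 - j$
$J{\left(W \right)} = 2 i$ ($J{\left(W \right)} = \sqrt{W - \left(4 + W\right)} = \sqrt{-4} = 2 i$)
$K{\left(s,T \right)} = - 12 s + 2 i T$ ($K{\left(s,T \right)} = \left(-6\right) 2 s + 2 i T = - 12 s + 2 i T$)
$N - K{\left(-29,-141 \right)} = -8363 - \left(\left(-12\right) \left(-29\right) + 2 i \left(-141\right)\right) = -8363 - \left(348 - 282 i\right) = -8711 + 282 i$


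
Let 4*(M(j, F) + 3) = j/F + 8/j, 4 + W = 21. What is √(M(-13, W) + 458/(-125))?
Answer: I*√855819185/11050 ≈ 2.6475*I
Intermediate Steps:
W = 17 (W = -4 + 21 = 17)
M(j, F) = -3 + 2/j + j/(4*F) (M(j, F) = -3 + (j/F + 8/j)/4 = -3 + (8/j + j/F)/4 = -3 + (2/j + j/(4*F)) = -3 + 2/j + j/(4*F))
√(M(-13, W) + 458/(-125)) = √((-3 + 2/(-13) + (¼)*(-13)/17) + 458/(-125)) = √((-3 + 2*(-1/13) + (¼)*(-13)*(1/17)) + 458*(-1/125)) = √((-3 - 2/13 - 13/68) - 458/125) = √(-2957/884 - 458/125) = √(-774497/110500) = I*√855819185/11050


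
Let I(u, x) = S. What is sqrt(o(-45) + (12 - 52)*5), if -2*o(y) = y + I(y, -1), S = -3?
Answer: 4*I*sqrt(11) ≈ 13.266*I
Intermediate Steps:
I(u, x) = -3
o(y) = 3/2 - y/2 (o(y) = -(y - 3)/2 = -(-3 + y)/2 = 3/2 - y/2)
sqrt(o(-45) + (12 - 52)*5) = sqrt((3/2 - 1/2*(-45)) + (12 - 52)*5) = sqrt((3/2 + 45/2) - 40*5) = sqrt(24 - 200) = sqrt(-176) = 4*I*sqrt(11)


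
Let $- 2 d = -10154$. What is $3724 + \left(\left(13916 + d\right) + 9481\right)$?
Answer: $32198$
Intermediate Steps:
$d = 5077$ ($d = \left(- \frac{1}{2}\right) \left(-10154\right) = 5077$)
$3724 + \left(\left(13916 + d\right) + 9481\right) = 3724 + \left(\left(13916 + 5077\right) + 9481\right) = 3724 + \left(18993 + 9481\right) = 3724 + 28474 = 32198$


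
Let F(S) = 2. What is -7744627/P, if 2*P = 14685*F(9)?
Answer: -704057/1335 ≈ -527.38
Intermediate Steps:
P = 14685 (P = (14685*2)/2 = (½)*29370 = 14685)
-7744627/P = -7744627/14685 = -7744627*1/14685 = -704057/1335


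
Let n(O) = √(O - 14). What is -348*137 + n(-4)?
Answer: -47676 + 3*I*√2 ≈ -47676.0 + 4.2426*I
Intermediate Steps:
n(O) = √(-14 + O)
-348*137 + n(-4) = -348*137 + √(-14 - 4) = -47676 + √(-18) = -47676 + 3*I*√2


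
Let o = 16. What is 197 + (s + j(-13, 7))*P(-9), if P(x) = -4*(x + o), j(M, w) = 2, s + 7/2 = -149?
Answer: 4411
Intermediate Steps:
s = -305/2 (s = -7/2 - 149 = -305/2 ≈ -152.50)
P(x) = -64 - 4*x (P(x) = -4*(x + 16) = -4*(16 + x) = -64 - 4*x)
197 + (s + j(-13, 7))*P(-9) = 197 + (-305/2 + 2)*(-64 - 4*(-9)) = 197 - 301*(-64 + 36)/2 = 197 - 301/2*(-28) = 197 + 4214 = 4411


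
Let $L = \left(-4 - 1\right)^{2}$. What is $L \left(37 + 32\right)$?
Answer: $1725$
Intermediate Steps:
$L = 25$ ($L = \left(-5\right)^{2} = 25$)
$L \left(37 + 32\right) = 25 \left(37 + 32\right) = 25 \cdot 69 = 1725$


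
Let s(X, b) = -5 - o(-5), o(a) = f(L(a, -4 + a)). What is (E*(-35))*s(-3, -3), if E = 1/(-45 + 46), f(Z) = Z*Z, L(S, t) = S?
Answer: 1050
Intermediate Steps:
f(Z) = Z**2
o(a) = a**2
E = 1 (E = 1/1 = 1)
s(X, b) = -30 (s(X, b) = -5 - 1*(-5)**2 = -5 - 1*25 = -5 - 25 = -30)
(E*(-35))*s(-3, -3) = (1*(-35))*(-30) = -35*(-30) = 1050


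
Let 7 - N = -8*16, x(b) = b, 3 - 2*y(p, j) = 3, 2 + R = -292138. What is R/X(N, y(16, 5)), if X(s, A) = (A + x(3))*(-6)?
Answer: 16230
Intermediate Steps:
R = -292140 (R = -2 - 292138 = -292140)
y(p, j) = 0 (y(p, j) = 3/2 - ½*3 = 3/2 - 3/2 = 0)
N = 135 (N = 7 - (-8)*16 = 7 - 1*(-128) = 7 + 128 = 135)
X(s, A) = -18 - 6*A (X(s, A) = (A + 3)*(-6) = (3 + A)*(-6) = -18 - 6*A)
R/X(N, y(16, 5)) = -292140/(-18 - 6*0) = -292140/(-18 + 0) = -292140/(-18) = -292140*(-1/18) = 16230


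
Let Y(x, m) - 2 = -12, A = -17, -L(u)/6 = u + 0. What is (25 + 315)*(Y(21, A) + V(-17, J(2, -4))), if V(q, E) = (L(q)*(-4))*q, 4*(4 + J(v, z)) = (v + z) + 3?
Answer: 2354840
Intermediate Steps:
L(u) = -6*u (L(u) = -6*(u + 0) = -6*u)
J(v, z) = -13/4 + v/4 + z/4 (J(v, z) = -4 + ((v + z) + 3)/4 = -4 + (3 + v + z)/4 = -4 + (¾ + v/4 + z/4) = -13/4 + v/4 + z/4)
V(q, E) = 24*q² (V(q, E) = (-6*q*(-4))*q = (24*q)*q = 24*q²)
Y(x, m) = -10 (Y(x, m) = 2 - 12 = -10)
(25 + 315)*(Y(21, A) + V(-17, J(2, -4))) = (25 + 315)*(-10 + 24*(-17)²) = 340*(-10 + 24*289) = 340*(-10 + 6936) = 340*6926 = 2354840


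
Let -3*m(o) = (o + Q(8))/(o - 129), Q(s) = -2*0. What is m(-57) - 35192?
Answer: -6545731/186 ≈ -35192.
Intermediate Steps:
Q(s) = 0
m(o) = -o/(3*(-129 + o)) (m(o) = -(o + 0)/(3*(o - 129)) = -o/(3*(-129 + o)))
m(-57) - 35192 = -1*(-57)/(-387 + 3*(-57)) - 35192 = -1*(-57)/(-387 - 171) - 35192 = -1*(-57)/(-558) - 35192 = -1*(-57)*(-1/558) - 35192 = -19/186 - 35192 = -6545731/186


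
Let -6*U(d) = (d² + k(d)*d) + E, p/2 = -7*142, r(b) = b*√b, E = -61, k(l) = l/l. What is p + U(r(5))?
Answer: -5996/3 - 5*√5/6 ≈ -2000.5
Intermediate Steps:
k(l) = 1
r(b) = b^(3/2)
p = -1988 (p = 2*(-7*142) = 2*(-994) = -1988)
U(d) = 61/6 - d/6 - d²/6 (U(d) = -((d² + 1*d) - 61)/6 = -((d² + d) - 61)/6 = -((d + d²) - 61)/6 = -(-61 + d + d²)/6 = 61/6 - d/6 - d²/6)
p + U(r(5)) = -1988 + (61/6 - 5*√5/6 - (5^(3/2))²/6) = -1988 + (61/6 - 5*√5/6 - (5*√5)²/6) = -1988 + (61/6 - 5*√5/6 - ⅙*125) = -1988 + (61/6 - 5*√5/6 - 125/6) = -1988 + (-32/3 - 5*√5/6) = -5996/3 - 5*√5/6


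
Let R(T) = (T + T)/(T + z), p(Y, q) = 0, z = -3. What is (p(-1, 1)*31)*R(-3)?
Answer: 0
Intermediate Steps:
R(T) = 2*T/(-3 + T) (R(T) = (T + T)/(T - 3) = (2*T)/(-3 + T) = 2*T/(-3 + T))
(p(-1, 1)*31)*R(-3) = (0*31)*(2*(-3)/(-3 - 3)) = 0*(2*(-3)/(-6)) = 0*(2*(-3)*(-⅙)) = 0*1 = 0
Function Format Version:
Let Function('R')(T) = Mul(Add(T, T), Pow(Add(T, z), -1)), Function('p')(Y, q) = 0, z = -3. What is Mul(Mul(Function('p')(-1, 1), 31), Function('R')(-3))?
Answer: 0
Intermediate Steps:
Function('R')(T) = Mul(2, T, Pow(Add(-3, T), -1)) (Function('R')(T) = Mul(Add(T, T), Pow(Add(T, -3), -1)) = Mul(Mul(2, T), Pow(Add(-3, T), -1)) = Mul(2, T, Pow(Add(-3, T), -1)))
Mul(Mul(Function('p')(-1, 1), 31), Function('R')(-3)) = Mul(Mul(0, 31), Mul(2, -3, Pow(Add(-3, -3), -1))) = Mul(0, Mul(2, -3, Pow(-6, -1))) = Mul(0, Mul(2, -3, Rational(-1, 6))) = Mul(0, 1) = 0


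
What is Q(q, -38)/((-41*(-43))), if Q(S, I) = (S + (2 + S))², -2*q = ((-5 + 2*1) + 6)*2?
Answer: 16/1763 ≈ 0.0090754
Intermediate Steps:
q = -3 (q = -((-5 + 2*1) + 6)*2/2 = -((-5 + 2) + 6)*2/2 = -(-3 + 6)*2/2 = -3*2/2 = -½*6 = -3)
Q(S, I) = (2 + 2*S)²
Q(q, -38)/((-41*(-43))) = (4*(1 - 3)²)/((-41*(-43))) = (4*(-2)²)/1763 = (4*4)*(1/1763) = 16*(1/1763) = 16/1763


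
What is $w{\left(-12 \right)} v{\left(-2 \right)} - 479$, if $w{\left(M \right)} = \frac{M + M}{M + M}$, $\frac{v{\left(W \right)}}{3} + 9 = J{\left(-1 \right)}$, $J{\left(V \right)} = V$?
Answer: $-509$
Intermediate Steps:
$v{\left(W \right)} = -30$ ($v{\left(W \right)} = -27 + 3 \left(-1\right) = -27 - 3 = -30$)
$w{\left(M \right)} = 1$ ($w{\left(M \right)} = \frac{2 M}{2 M} = 2 M \frac{1}{2 M} = 1$)
$w{\left(-12 \right)} v{\left(-2 \right)} - 479 = 1 \left(-30\right) - 479 = -30 - 479 = -509$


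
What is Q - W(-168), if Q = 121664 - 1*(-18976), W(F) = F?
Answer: 140808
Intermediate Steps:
Q = 140640 (Q = 121664 + 18976 = 140640)
Q - W(-168) = 140640 - 1*(-168) = 140640 + 168 = 140808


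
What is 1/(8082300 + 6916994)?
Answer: 1/14999294 ≈ 6.6670e-8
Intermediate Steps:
1/(8082300 + 6916994) = 1/14999294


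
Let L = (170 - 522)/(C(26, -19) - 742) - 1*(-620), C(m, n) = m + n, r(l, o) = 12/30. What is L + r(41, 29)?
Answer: 456346/735 ≈ 620.88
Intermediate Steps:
r(l, o) = ⅖ (r(l, o) = 12*(1/30) = ⅖)
L = 456052/735 (L = (170 - 522)/((26 - 19) - 742) - 1*(-620) = -352/(7 - 742) + 620 = -352/(-735) + 620 = -352*(-1/735) + 620 = 352/735 + 620 = 456052/735 ≈ 620.48)
L + r(41, 29) = 456052/735 + ⅖ = 456346/735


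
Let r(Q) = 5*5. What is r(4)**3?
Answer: 15625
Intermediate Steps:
r(Q) = 25
r(4)**3 = 25**3 = 15625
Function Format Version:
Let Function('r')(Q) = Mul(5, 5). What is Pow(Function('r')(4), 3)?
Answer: 15625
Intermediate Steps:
Function('r')(Q) = 25
Pow(Function('r')(4), 3) = Pow(25, 3) = 15625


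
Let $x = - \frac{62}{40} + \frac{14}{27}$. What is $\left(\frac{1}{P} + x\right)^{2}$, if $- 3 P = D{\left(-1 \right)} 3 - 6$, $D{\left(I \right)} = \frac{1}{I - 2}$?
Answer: $\frac{5193841}{14288400} \approx 0.3635$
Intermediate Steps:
$D{\left(I \right)} = \frac{1}{-2 + I}$
$P = \frac{7}{3}$ ($P = - \frac{\frac{1}{-2 - 1} \cdot 3 - 6}{3} = - \frac{\frac{1}{-3} \cdot 3 - 6}{3} = - \frac{\left(- \frac{1}{3}\right) 3 - 6}{3} = - \frac{-1 - 6}{3} = \left(- \frac{1}{3}\right) \left(-7\right) = \frac{7}{3} \approx 2.3333$)
$x = - \frac{557}{540}$ ($x = \left(-62\right) \frac{1}{40} + 14 \cdot \frac{1}{27} = - \frac{31}{20} + \frac{14}{27} = - \frac{557}{540} \approx -1.0315$)
$\left(\frac{1}{P} + x\right)^{2} = \left(\frac{1}{\frac{7}{3}} - \frac{557}{540}\right)^{2} = \left(\frac{3}{7} - \frac{557}{540}\right)^{2} = \left(- \frac{2279}{3780}\right)^{2} = \frac{5193841}{14288400}$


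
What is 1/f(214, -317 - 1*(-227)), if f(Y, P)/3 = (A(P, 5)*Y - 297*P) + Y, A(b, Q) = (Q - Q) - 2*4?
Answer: 1/75696 ≈ 1.3211e-5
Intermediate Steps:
A(b, Q) = -8 (A(b, Q) = 0 - 8 = -8)
f(Y, P) = -891*P - 21*Y (f(Y, P) = 3*((-8*Y - 297*P) + Y) = 3*((-297*P - 8*Y) + Y) = 3*(-297*P - 7*Y) = -891*P - 21*Y)
1/f(214, -317 - 1*(-227)) = 1/(-891*(-317 - 1*(-227)) - 21*214) = 1/(-891*(-317 + 227) - 4494) = 1/(-891*(-90) - 4494) = 1/(80190 - 4494) = 1/75696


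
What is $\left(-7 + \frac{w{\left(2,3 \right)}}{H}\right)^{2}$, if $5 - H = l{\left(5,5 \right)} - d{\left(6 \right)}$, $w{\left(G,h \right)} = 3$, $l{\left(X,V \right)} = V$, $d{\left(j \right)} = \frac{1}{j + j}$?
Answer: $841$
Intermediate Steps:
$d{\left(j \right)} = \frac{1}{2 j}$
$H = \frac{1}{12}$ ($H = 5 - \left(5 - \frac{1}{2 \cdot 6}\right) = 5 - \left(5 - \frac{1}{2} \cdot \frac{1}{6}\right) = 5 - \left(5 - \frac{1}{12}\right) = 5 - \frac{59}{12} = \frac{1}{12} \approx 0.083333$)
$\left(-7 + \frac{w{\left(2,3 \right)}}{H}\right)^{2} = \left(-7 + 3 \frac{1}{\frac{1}{12}}\right)^{2} = \left(-7 + 3 \cdot 12\right)^{2} = \left(-7 + 36\right)^{2} = 29^{2} = 841$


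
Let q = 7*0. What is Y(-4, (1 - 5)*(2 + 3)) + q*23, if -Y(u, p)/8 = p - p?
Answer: 0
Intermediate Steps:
Y(u, p) = 0 (Y(u, p) = -8*(p - p) = -8*0 = 0)
q = 0
Y(-4, (1 - 5)*(2 + 3)) + q*23 = 0 + 0*23 = 0 + 0 = 0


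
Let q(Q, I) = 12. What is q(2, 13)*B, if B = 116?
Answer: 1392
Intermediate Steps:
q(2, 13)*B = 12*116 = 1392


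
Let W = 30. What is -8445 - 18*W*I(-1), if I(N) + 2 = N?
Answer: -6825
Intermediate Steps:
I(N) = -2 + N
-8445 - 18*W*I(-1) = -8445 - 18*30*(-2 - 1) = -8445 - 540*(-3) = -8445 - 1*(-1620) = -8445 + 1620 = -6825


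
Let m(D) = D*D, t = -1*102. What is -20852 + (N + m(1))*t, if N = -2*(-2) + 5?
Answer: -21872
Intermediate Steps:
t = -102
m(D) = D²
N = 9 (N = 4 + 5 = 9)
-20852 + (N + m(1))*t = -20852 + (9 + 1²)*(-102) = -20852 + (9 + 1)*(-102) = -20852 + 10*(-102) = -20852 - 1020 = -21872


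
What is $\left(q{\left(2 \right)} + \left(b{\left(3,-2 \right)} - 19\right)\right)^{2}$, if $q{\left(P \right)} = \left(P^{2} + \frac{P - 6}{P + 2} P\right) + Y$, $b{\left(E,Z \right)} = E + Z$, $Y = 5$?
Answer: $121$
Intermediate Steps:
$q{\left(P \right)} = 5 + P^{2} + \frac{P \left(-6 + P\right)}{2 + P}$ ($q{\left(P \right)} = \left(P^{2} + \frac{P - 6}{P + 2} P\right) + 5 = \left(P^{2} + \frac{-6 + P}{2 + P} P\right) + 5 = \left(P^{2} + \frac{P \left(-6 + P\right)}{2 + P}\right) + 5 = 5 + P^{2} + \frac{P \left(-6 + P\right)}{2 + P}$)
$\left(q{\left(2 \right)} + \left(b{\left(3,-2 \right)} - 19\right)\right)^{2} = \left(\frac{10 + 2^{3} - 2 + 3 \cdot 2^{2}}{2 + 2} + \left(\left(3 - 2\right) - 19\right)\right)^{2} = \left(\frac{10 + 8 - 2 + 3 \cdot 4}{4} + \left(1 - 19\right)\right)^{2} = \left(\frac{10 + 8 - 2 + 12}{4} - 18\right)^{2} = \left(\frac{1}{4} \cdot 28 - 18\right)^{2} = \left(7 - 18\right)^{2} = \left(-11\right)^{2} = 121$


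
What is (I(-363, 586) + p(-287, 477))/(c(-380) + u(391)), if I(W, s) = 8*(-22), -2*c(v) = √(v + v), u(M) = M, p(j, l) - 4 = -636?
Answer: -315928/153071 - 808*I*√190/153071 ≈ -2.0639 - 0.07276*I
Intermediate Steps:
p(j, l) = -632 (p(j, l) = 4 - 636 = -632)
c(v) = -√2*√v/2 (c(v) = -√(v + v)/2 = -√2*√v/2)
I(W, s) = -176
(I(-363, 586) + p(-287, 477))/(c(-380) + u(391)) = (-176 - 632)/(-√2*√(-380)/2 + 391) = -808/(-√2*2*I*√95/2 + 391) = -808/(-I*√190 + 391) = -808/(391 - I*√190)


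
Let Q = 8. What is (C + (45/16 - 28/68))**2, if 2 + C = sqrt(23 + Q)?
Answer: 2305385/73984 + 109*sqrt(31)/136 ≈ 35.623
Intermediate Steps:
C = -2 + sqrt(31) (C = -2 + sqrt(23 + 8) = -2 + sqrt(31) ≈ 3.5678)
(C + (45/16 - 28/68))**2 = ((-2 + sqrt(31)) + (45/16 - 28/68))**2 = ((-2 + sqrt(31)) + (45*(1/16) - 28*1/68))**2 = ((-2 + sqrt(31)) + (45/16 - 7/17))**2 = ((-2 + sqrt(31)) + 653/272)**2 = (109/272 + sqrt(31))**2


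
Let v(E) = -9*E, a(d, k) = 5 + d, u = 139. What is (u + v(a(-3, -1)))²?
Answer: 14641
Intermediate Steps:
(u + v(a(-3, -1)))² = (139 - 9*(5 - 3))² = (139 - 9*2)² = (139 - 18)² = 121² = 14641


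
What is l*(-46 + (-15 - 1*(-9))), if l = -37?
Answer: 1924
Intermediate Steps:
l*(-46 + (-15 - 1*(-9))) = -37*(-46 + (-15 - 1*(-9))) = -37*(-46 + (-15 + 9)) = -37*(-46 - 6) = -37*(-52) = 1924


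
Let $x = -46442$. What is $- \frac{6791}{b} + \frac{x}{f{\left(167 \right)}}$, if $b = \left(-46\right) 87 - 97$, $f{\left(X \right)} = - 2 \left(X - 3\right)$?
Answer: $\frac{96296603}{672236} \approx 143.25$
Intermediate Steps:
$f{\left(X \right)} = 6 - 2 X$ ($f{\left(X \right)} = - 2 \left(-3 + X\right) = 6 - 2 X$)
$b = -4099$ ($b = -4002 - 97 = -4099$)
$- \frac{6791}{b} + \frac{x}{f{\left(167 \right)}} = - \frac{6791}{-4099} - \frac{46442}{6 - 334} = \left(-6791\right) \left(- \frac{1}{4099}\right) - \frac{46442}{6 - 334} = \frac{6791}{4099} - \frac{46442}{-328} = \frac{6791}{4099} - - \frac{23221}{164} = \frac{6791}{4099} + \frac{23221}{164} = \frac{96296603}{672236}$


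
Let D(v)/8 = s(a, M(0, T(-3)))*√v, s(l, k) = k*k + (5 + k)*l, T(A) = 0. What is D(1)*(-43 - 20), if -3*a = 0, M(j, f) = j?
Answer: 0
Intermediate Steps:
a = 0 (a = -⅓*0 = 0)
s(l, k) = k² + l*(5 + k)
D(v) = 0 (D(v) = 8*((0² + 5*0 + 0*0)*√v) = 8*((0 + 0 + 0)*√v) = 8*(0*√v) = 8*0 = 0)
D(1)*(-43 - 20) = 0*(-43 - 20) = 0*(-63) = 0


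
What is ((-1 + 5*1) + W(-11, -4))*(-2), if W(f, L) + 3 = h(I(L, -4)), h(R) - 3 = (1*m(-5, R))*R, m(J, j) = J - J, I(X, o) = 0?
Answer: -8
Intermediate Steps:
m(J, j) = 0
h(R) = 3 (h(R) = 3 + (1*0)*R = 3 + 0*R = 3 + 0 = 3)
W(f, L) = 0 (W(f, L) = -3 + 3 = 0)
((-1 + 5*1) + W(-11, -4))*(-2) = ((-1 + 5*1) + 0)*(-2) = ((-1 + 5) + 0)*(-2) = (4 + 0)*(-2) = 4*(-2) = -8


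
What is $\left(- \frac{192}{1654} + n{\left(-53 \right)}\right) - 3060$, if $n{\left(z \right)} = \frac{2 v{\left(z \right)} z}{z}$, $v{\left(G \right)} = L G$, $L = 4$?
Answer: $- \frac{2881364}{827} \approx -3484.1$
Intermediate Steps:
$v{\left(G \right)} = 4 G$
$n{\left(z \right)} = 8 z$ ($n{\left(z \right)} = \frac{2 \cdot 4 z z}{z} = \frac{8 z z}{z} = \frac{8 z^{2}}{z} = 8 z$)
$\left(- \frac{192}{1654} + n{\left(-53 \right)}\right) - 3060 = \left(- \frac{192}{1654} + 8 \left(-53\right)\right) - 3060 = \left(\left(-192\right) \frac{1}{1654} - 424\right) - 3060 = \left(- \frac{96}{827} - 424\right) - 3060 = - \frac{350744}{827} - 3060 = - \frac{2881364}{827}$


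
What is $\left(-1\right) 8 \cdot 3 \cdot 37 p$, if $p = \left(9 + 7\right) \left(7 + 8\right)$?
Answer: $-213120$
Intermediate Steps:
$p = 240$ ($p = 16 \cdot 15 = 240$)
$\left(-1\right) 8 \cdot 3 \cdot 37 p = \left(-1\right) 8 \cdot 3 \cdot 37 \cdot 240 = \left(-8\right) 3 \cdot 37 \cdot 240 = \left(-24\right) 37 \cdot 240 = \left(-888\right) 240 = -213120$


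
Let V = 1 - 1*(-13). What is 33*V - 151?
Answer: 311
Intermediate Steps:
V = 14 (V = 1 + 13 = 14)
33*V - 151 = 33*14 - 151 = 462 - 151 = 311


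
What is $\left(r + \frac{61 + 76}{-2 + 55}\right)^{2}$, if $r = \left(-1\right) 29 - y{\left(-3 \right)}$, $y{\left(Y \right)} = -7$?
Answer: $\frac{1058841}{2809} \approx 376.95$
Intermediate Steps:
$r = -22$ ($r = \left(-1\right) 29 - -7 = -29 + 7 = -22$)
$\left(r + \frac{61 + 76}{-2 + 55}\right)^{2} = \left(-22 + \frac{61 + 76}{-2 + 55}\right)^{2} = \left(-22 + \frac{137}{53}\right)^{2} = \left(- \frac{1029}{53}\right)^{2} = \frac{1058841}{2809}$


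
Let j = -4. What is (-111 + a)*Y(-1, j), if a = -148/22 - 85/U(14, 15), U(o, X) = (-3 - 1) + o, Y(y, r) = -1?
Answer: 2777/22 ≈ 126.23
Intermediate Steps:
U(o, X) = -4 + o
a = -335/22 (a = -148/22 - 85/(-4 + 14) = -148*1/22 - 85/10 = -74/11 - 85*1/10 = -74/11 - 17/2 = -335/22 ≈ -15.227)
(-111 + a)*Y(-1, j) = (-111 - 335/22)*(-1) = -2777/22*(-1) = 2777/22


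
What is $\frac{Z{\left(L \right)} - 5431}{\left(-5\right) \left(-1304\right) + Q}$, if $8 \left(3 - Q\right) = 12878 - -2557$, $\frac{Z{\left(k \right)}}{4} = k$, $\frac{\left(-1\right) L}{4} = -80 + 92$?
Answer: $- \frac{44984}{36749} \approx -1.2241$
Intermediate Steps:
$L = -48$ ($L = - 4 \left(-80 + 92\right) = \left(-4\right) 12 = -48$)
$Z{\left(k \right)} = 4 k$
$Q = - \frac{15411}{8}$ ($Q = 3 - \frac{12878 - -2557}{8} = 3 - \frac{12878 + 2557}{8} = 3 - \frac{15435}{8} = - \frac{15411}{8} \approx -1926.4$)
$\frac{Z{\left(L \right)} - 5431}{\left(-5\right) \left(-1304\right) + Q} = \frac{4 \left(-48\right) - 5431}{\left(-5\right) \left(-1304\right) - \frac{15411}{8}} = \frac{-192 - 5431}{6520 - \frac{15411}{8}} = - \frac{5623}{\frac{36749}{8}} = \left(-5623\right) \frac{8}{36749} = - \frac{44984}{36749}$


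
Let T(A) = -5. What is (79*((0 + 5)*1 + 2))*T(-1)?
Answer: -2765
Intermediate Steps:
(79*((0 + 5)*1 + 2))*T(-1) = (79*((0 + 5)*1 + 2))*(-5) = (79*(5*1 + 2))*(-5) = (79*(5 + 2))*(-5) = (79*7)*(-5) = 553*(-5) = -2765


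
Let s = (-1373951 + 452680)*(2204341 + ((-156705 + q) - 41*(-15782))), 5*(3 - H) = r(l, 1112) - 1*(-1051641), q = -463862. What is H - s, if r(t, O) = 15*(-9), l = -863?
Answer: 10276021511289/5 ≈ 2.0552e+12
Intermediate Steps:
r(t, O) = -135
H = -1051491/5 (H = 3 - (-135 - 1*(-1051641))/5 = 3 - (-135 + 1051641)/5 = 3 - 1/5*1051506 = 3 - 1051506/5 = -1051491/5 ≈ -2.1030e+5)
s = -2055204512556 (s = (-1373951 + 452680)*(2204341 + ((-156705 - 463862) - 41*(-15782))) = -921271*(2204341 + (-620567 + 647062)) = -921271*(2204341 + 26495) = -921271*2230836 = -2055204512556)
H - s = -1051491/5 - 1*(-2055204512556) = -1051491/5 + 2055204512556 = 10276021511289/5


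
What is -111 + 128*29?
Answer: 3601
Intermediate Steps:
-111 + 128*29 = -111 + 3712 = 3601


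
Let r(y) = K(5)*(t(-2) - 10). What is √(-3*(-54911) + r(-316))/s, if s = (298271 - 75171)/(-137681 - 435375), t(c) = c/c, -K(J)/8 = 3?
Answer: -143264*√164949/55775 ≈ -1043.2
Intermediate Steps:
K(J) = -24 (K(J) = -8*3 = -24)
t(c) = 1
s = -55775/143264 (s = 223100/(-573056) = 223100*(-1/573056) = -55775/143264 ≈ -0.38932)
r(y) = 216 (r(y) = -24*(1 - 10) = -24*(-9) = 216)
√(-3*(-54911) + r(-316))/s = √(-3*(-54911) + 216)/(-55775/143264) = √(164733 + 216)*(-143264/55775) = √164949*(-143264/55775) = -143264*√164949/55775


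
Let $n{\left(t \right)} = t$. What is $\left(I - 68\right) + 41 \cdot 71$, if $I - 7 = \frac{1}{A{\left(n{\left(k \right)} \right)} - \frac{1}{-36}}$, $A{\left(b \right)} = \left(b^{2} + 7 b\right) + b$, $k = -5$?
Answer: $\frac{1536114}{539} \approx 2849.9$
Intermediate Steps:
$A{\left(b \right)} = b^{2} + 8 b$
$I = \frac{3737}{539}$ ($I = 7 + \frac{1}{- 5 \left(8 - 5\right) - \frac{1}{-36}} = 7 + \frac{1}{\left(-5\right) 3 - - \frac{1}{36}} = 7 + \frac{1}{-15 + \frac{1}{36}} = 7 + \frac{1}{- \frac{539}{36}} = 7 - \frac{36}{539} = \frac{3737}{539} \approx 6.9332$)
$\left(I - 68\right) + 41 \cdot 71 = \left(\frac{3737}{539} - 68\right) + 41 \cdot 71 = \left(\frac{3737}{539} - 68\right) + 2911 = - \frac{32915}{539} + 2911 = \frac{1536114}{539}$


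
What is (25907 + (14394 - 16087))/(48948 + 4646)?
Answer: 12107/26797 ≈ 0.45180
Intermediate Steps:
(25907 + (14394 - 16087))/(48948 + 4646) = (25907 - 1693)/53594 = 24214*(1/53594) = 12107/26797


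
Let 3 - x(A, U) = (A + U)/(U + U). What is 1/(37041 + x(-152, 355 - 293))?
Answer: 62/2296773 ≈ 2.6994e-5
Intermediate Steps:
x(A, U) = 3 - (A + U)/(2*U) (x(A, U) = 3 - (A + U)/(U + U) = 3 - (A + U)/(2*U))
1/(37041 + x(-152, 355 - 293)) = 1/(37041 + (-1*(-152) + 5*(355 - 293))/(2*(355 - 293))) = 1/(37041 + (1/2)*(152 + 5*62)/62) = 1/(37041 + (1/2)*(1/62)*(152 + 310)) = 1/(37041 + (1/2)*(1/62)*462) = 1/(37041 + 231/62) = 1/(2296773/62) = 62/2296773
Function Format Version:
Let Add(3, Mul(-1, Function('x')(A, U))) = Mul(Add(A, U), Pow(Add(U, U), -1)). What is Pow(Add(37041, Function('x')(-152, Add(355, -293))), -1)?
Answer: Rational(62, 2296773) ≈ 2.6994e-5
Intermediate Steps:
Function('x')(A, U) = Add(3, Mul(Rational(-1, 2), Pow(U, -1), Add(A, U))) (Function('x')(A, U) = Add(3, Mul(-1, Mul(Add(A, U), Pow(Add(U, U), -1)))) = Add(3, Mul(-1, Mul(Add(A, U), Pow(Mul(2, U), -1)))) = Add(3, Mul(-1, Mul(Add(A, U), Mul(Rational(1, 2), Pow(U, -1))))) = Add(3, Mul(-1, Mul(Rational(1, 2), Pow(U, -1), Add(A, U)))) = Add(3, Mul(Rational(-1, 2), Pow(U, -1), Add(A, U))))
Pow(Add(37041, Function('x')(-152, Add(355, -293))), -1) = Pow(Add(37041, Mul(Rational(1, 2), Pow(Add(355, -293), -1), Add(Mul(-1, -152), Mul(5, Add(355, -293))))), -1) = Pow(Add(37041, Mul(Rational(1, 2), Pow(62, -1), Add(152, Mul(5, 62)))), -1) = Pow(Add(37041, Mul(Rational(1, 2), Rational(1, 62), Add(152, 310))), -1) = Pow(Add(37041, Mul(Rational(1, 2), Rational(1, 62), 462)), -1) = Pow(Add(37041, Rational(231, 62)), -1) = Pow(Rational(2296773, 62), -1) = Rational(62, 2296773)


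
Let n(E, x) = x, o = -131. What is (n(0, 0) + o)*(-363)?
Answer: 47553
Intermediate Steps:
(n(0, 0) + o)*(-363) = (0 - 131)*(-363) = -131*(-363) = 47553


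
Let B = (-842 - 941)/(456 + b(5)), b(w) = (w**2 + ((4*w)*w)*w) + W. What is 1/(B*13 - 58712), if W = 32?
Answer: -1013/59498435 ≈ -1.7026e-5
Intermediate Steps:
b(w) = 32 + w**2 + 4*w**3 (b(w) = (w**2 + ((4*w)*w)*w) + 32 = (w**2 + (4*w**2)*w) + 32 = (w**2 + 4*w**3) + 32 = 32 + w**2 + 4*w**3)
B = -1783/1013 (B = (-842 - 941)/(456 + (32 + 5**2 + 4*5**3)) = -1783/(456 + (32 + 25 + 4*125)) = -1783/(456 + (32 + 25 + 500)) = -1783/(456 + 557) = -1783/1013 ≈ -1.7601)
1/(B*13 - 58712) = 1/(-1783/1013*13 - 58712) = 1/(-23179/1013 - 58712) = 1/(-59498435/1013) = -1013/59498435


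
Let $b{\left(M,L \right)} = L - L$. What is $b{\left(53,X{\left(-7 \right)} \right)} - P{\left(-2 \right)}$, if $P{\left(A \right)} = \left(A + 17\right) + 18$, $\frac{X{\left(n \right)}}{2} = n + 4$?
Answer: $-33$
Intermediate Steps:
$X{\left(n \right)} = 8 + 2 n$ ($X{\left(n \right)} = 2 \left(n + 4\right) = 2 \left(4 + n\right) = 8 + 2 n$)
$b{\left(M,L \right)} = 0$
$P{\left(A \right)} = 35 + A$ ($P{\left(A \right)} = \left(17 + A\right) + 18 = 35 + A$)
$b{\left(53,X{\left(-7 \right)} \right)} - P{\left(-2 \right)} = 0 - \left(35 - 2\right) = 0 - 33 = -33$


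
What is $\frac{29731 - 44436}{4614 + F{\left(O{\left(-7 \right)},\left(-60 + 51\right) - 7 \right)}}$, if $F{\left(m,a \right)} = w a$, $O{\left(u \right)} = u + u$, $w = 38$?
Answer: $- \frac{14705}{4006} \approx -3.6707$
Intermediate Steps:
$O{\left(u \right)} = 2 u$
$F{\left(m,a \right)} = 38 a$
$\frac{29731 - 44436}{4614 + F{\left(O{\left(-7 \right)},\left(-60 + 51\right) - 7 \right)}} = \frac{29731 - 44436}{4614 + 38 \left(\left(-60 + 51\right) - 7\right)} = - \frac{14705}{4614 + 38 \left(-9 - 7\right)} = - \frac{14705}{4614 + 38 \left(-16\right)} = - \frac{14705}{4614 - 608} = - \frac{14705}{4006}$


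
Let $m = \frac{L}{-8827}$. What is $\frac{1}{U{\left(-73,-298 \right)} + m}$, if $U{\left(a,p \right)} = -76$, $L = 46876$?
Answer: $- \frac{8827}{717728} \approx -0.012299$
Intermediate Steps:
$m = - \frac{46876}{8827}$ ($m = \frac{46876}{-8827} = 46876 \left(- \frac{1}{8827}\right) = - \frac{46876}{8827} \approx -5.3105$)
$\frac{1}{U{\left(-73,-298 \right)} + m} = \frac{1}{-76 - \frac{46876}{8827}} = \frac{1}{- \frac{717728}{8827}} = - \frac{8827}{717728}$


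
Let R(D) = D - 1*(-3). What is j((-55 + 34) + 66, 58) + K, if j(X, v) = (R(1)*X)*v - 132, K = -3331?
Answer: 6977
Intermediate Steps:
R(D) = 3 + D (R(D) = D + 3 = 3 + D)
j(X, v) = -132 + 4*X*v (j(X, v) = ((3 + 1)*X)*v - 132 = (4*X)*v - 132 = 4*X*v - 132 = -132 + 4*X*v)
j((-55 + 34) + 66, 58) + K = (-132 + 4*((-55 + 34) + 66)*58) - 3331 = (-132 + 4*(-21 + 66)*58) - 3331 = (-132 + 4*45*58) - 3331 = (-132 + 10440) - 3331 = 10308 - 3331 = 6977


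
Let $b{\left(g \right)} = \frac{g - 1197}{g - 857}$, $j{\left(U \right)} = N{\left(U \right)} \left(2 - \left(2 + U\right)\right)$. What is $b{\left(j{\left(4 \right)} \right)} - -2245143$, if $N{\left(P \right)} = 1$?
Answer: $\frac{1933069324}{861} \approx 2.2451 \cdot 10^{6}$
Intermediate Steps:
$j{\left(U \right)} = - U$ ($j{\left(U \right)} = 1 \left(2 - \left(2 + U\right)\right) = 1 \left(- U\right) = - U$)
$b{\left(g \right)} = \frac{-1197 + g}{-857 + g}$
$b{\left(j{\left(4 \right)} \right)} - -2245143 = \frac{-1197 - 4}{-857 - 4} - -2245143 = \frac{-1197 - 4}{-857 - 4} + 2245143 = \frac{1}{-861} \left(-1201\right) + 2245143 = \left(- \frac{1}{861}\right) \left(-1201\right) + 2245143 = \frac{1201}{861} + 2245143 = \frac{1933069324}{861}$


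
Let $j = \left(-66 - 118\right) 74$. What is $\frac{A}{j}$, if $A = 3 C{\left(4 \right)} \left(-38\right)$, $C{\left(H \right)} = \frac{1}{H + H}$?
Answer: $\frac{57}{54464} \approx 0.0010466$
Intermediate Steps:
$C{\left(H \right)} = \frac{1}{2 H}$
$A = - \frac{57}{4}$ ($A = 3 \frac{1}{2 \cdot 4} \left(-38\right) = 3 \cdot \frac{1}{2} \cdot \frac{1}{4} \left(-38\right) = 3 \cdot \frac{1}{8} \left(-38\right) = \frac{3}{8} \left(-38\right) = - \frac{57}{4} \approx -14.25$)
$j = -13616$ ($j = \left(-184\right) 74 = -13616$)
$\frac{A}{j} = - \frac{57}{4 \left(-13616\right)} = \left(- \frac{57}{4}\right) \left(- \frac{1}{13616}\right) = \frac{57}{54464}$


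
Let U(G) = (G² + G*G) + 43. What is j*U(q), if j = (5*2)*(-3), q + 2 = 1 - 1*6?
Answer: -4230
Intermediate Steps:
q = -7 (q = -2 + (1 - 1*6) = -2 + (1 - 6) = -2 - 5 = -7)
U(G) = 43 + 2*G² (U(G) = (G² + G²) + 43 = 2*G² + 43 = 43 + 2*G²)
j = -30 (j = 10*(-3) = -30)
j*U(q) = -30*(43 + 2*(-7)²) = -30*(43 + 2*49) = -30*(43 + 98) = -30*141 = -4230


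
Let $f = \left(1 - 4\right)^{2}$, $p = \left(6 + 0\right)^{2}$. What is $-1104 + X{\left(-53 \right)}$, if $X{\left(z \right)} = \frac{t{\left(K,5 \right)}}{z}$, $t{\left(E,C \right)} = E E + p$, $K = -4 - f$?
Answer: $- \frac{58717}{53} \approx -1107.9$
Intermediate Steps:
$p = 36$ ($p = 6^{2} = 36$)
$f = 9$ ($f = \left(-3\right)^{2} = 9$)
$K = -13$ ($K = -4 - 9 = -13$)
$t{\left(E,C \right)} = 36 + E^{2}$ ($t{\left(E,C \right)} = E E + 36 = E^{2} + 36 = 36 + E^{2}$)
$X{\left(z \right)} = \frac{205}{z}$ ($X{\left(z \right)} = \frac{36 + \left(-13\right)^{2}}{z} = \frac{36 + 169}{z} = \frac{205}{z}$)
$-1104 + X{\left(-53 \right)} = -1104 + \frac{205}{-53} = -1104 + 205 \left(- \frac{1}{53}\right) = -1104 - \frac{205}{53} = - \frac{58717}{53}$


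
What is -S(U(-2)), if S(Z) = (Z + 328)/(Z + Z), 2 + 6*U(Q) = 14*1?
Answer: -165/2 ≈ -82.500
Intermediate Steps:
U(Q) = 2 (U(Q) = -⅓ + (14*1)/6 = -⅓ + (⅙)*14 = -⅓ + 7/3 = 2)
S(Z) = (328 + Z)/(2*Z) (S(Z) = (328 + Z)/((2*Z)) = (328 + Z)*(1/(2*Z)) = (328 + Z)/(2*Z))
-S(U(-2)) = -(328 + 2)/(2*2) = -330/(2*2) = -1*165/2 = -165/2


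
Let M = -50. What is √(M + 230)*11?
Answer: 66*√5 ≈ 147.58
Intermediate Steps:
√(M + 230)*11 = √(-50 + 230)*11 = √180*11 = (6*√5)*11 = 66*√5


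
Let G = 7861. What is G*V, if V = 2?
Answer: 15722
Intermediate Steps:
G*V = 7861*2 = 15722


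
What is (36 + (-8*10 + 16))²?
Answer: 784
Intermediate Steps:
(36 + (-8*10 + 16))² = (36 + (-80 + 16))² = (36 - 64)² = (-28)² = 784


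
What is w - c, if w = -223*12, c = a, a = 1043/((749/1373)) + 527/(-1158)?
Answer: -568416233/123906 ≈ -4587.5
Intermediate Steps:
a = 236843777/123906 (a = 1043/((749*(1/1373))) + 527*(-1/1158) = 1043/(749/1373) - 527/1158 = 1043*(1373/749) - 527/1158 = 204577/107 - 527/1158 = 236843777/123906 ≈ 1911.5)
c = 236843777/123906 ≈ 1911.5
w = -2676
w - c = -2676 - 1*236843777/123906 = -2676 - 236843777/123906 = -568416233/123906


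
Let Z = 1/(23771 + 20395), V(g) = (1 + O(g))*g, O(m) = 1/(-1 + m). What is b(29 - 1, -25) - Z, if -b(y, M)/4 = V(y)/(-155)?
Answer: 46166797/61611570 ≈ 0.74932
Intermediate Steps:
V(g) = g*(1 + 1/(-1 + g)) (V(g) = (1 + 1/(-1 + g))*g = g*(1 + 1/(-1 + g)))
Z = 1/44166 ≈ 2.2642e-5
b(y, M) = 4*y²/(155*(-1 + y)) (b(y, M) = -4*y²/(-1 + y)/(-155) = -4*y²/(-1 + y)*(-1)/155 = -(-4)*y²/(155*(-1 + y)) = 4*y²/(155*(-1 + y)))
b(29 - 1, -25) - Z = 4*(29 - 1)²/(155*(-1 + (29 - 1))) - 1*1/44166 = (4/155)*28²/(-1 + 28) - 1/44166 = (4/155)*784/27 - 1/44166 = (4/155)*784*(1/27) - 1/44166 = 3136/4185 - 1/44166 = 46166797/61611570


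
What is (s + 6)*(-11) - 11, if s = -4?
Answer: -33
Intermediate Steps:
(s + 6)*(-11) - 11 = (-4 + 6)*(-11) - 11 = 2*(-11) - 11 = -22 - 11 = -33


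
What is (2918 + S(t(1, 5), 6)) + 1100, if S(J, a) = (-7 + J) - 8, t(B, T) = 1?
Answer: 4004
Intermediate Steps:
S(J, a) = -15 + J
(2918 + S(t(1, 5), 6)) + 1100 = (2918 + (-15 + 1)) + 1100 = (2918 - 14) + 1100 = 2904 + 1100 = 4004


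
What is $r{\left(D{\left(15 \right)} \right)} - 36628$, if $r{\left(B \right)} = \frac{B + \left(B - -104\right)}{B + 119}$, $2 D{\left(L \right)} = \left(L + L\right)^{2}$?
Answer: $- \frac{20840328}{569} \approx -36626.0$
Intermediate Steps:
$D{\left(L \right)} = 2 L^{2}$ ($D{\left(L \right)} = \frac{\left(L + L\right)^{2}}{2} = \frac{\left(2 L\right)^{2}}{2} = \frac{4 L^{2}}{2} = 2 L^{2}$)
$r{\left(B \right)} = \frac{104 + 2 B}{119 + B}$ ($r{\left(B \right)} = \frac{B + \left(B + 104\right)}{119 + B} = \frac{B + \left(104 + B\right)}{119 + B} = \frac{104 + 2 B}{119 + B}$)
$r{\left(D{\left(15 \right)} \right)} - 36628 = \frac{2 \left(52 + 2 \cdot 15^{2}\right)}{119 + 2 \cdot 15^{2}} - 36628 = \frac{2 \left(52 + 2 \cdot 225\right)}{119 + 2 \cdot 225} - 36628 = \frac{2 \left(52 + 450\right)}{119 + 450} - 36628 = 2 \cdot \frac{1}{569} \cdot 502 - 36628 = \frac{1004}{569} - 36628 = - \frac{20840328}{569}$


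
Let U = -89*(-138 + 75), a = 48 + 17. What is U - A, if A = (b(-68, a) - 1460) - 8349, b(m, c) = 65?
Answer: 15351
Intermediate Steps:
a = 65
U = 5607 (U = -89*(-63) = 5607)
A = -9744 (A = (65 - 1460) - 8349 = -1395 - 8349 = -9744)
U - A = 5607 - 1*(-9744) = 5607 + 9744 = 15351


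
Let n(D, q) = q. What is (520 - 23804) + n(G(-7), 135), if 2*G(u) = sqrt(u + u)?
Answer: -23149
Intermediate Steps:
G(u) = sqrt(2)*sqrt(u)/2 (G(u) = sqrt(u + u)/2 = sqrt(2*u)/2 = (sqrt(2)*sqrt(u))/2 = sqrt(2)*sqrt(u)/2)
(520 - 23804) + n(G(-7), 135) = (520 - 23804) + 135 = -23284 + 135 = -23149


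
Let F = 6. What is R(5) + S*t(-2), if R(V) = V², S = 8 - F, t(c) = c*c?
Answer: 33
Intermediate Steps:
t(c) = c²
S = 2 (S = 8 - 1*6 = 8 - 6 = 2)
R(5) + S*t(-2) = 5² + 2*(-2)² = 25 + 2*4 = 25 + 8 = 33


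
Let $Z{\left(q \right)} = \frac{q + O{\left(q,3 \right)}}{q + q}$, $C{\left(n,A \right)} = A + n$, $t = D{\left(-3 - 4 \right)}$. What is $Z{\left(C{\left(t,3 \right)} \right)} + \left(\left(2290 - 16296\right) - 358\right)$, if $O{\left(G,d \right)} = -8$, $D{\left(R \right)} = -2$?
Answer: $- \frac{28735}{2} \approx -14368.0$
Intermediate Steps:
$t = -2$
$Z{\left(q \right)} = \frac{-8 + q}{2 q}$ ($Z{\left(q \right)} = \frac{q - 8}{q + q} = \frac{-8 + q}{2 q}$)
$Z{\left(C{\left(t,3 \right)} \right)} + \left(\left(2290 - 16296\right) - 358\right) = \frac{-8 + \left(3 - 2\right)}{2 \left(3 - 2\right)} + \left(\left(2290 - 16296\right) - 358\right) = \frac{-8 + 1}{2 \cdot 1} - 14364 = \frac{1}{2} \cdot 1 \left(-7\right) - 14364 = - \frac{7}{2} - 14364 = - \frac{28735}{2}$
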